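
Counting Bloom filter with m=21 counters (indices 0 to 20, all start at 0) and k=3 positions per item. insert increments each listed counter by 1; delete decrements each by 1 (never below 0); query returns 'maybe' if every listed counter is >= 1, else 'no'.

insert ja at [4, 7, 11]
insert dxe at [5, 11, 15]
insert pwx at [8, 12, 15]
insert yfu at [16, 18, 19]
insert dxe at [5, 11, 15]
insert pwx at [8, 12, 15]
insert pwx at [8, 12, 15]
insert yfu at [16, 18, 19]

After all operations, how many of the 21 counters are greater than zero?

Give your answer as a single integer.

Answer: 10

Derivation:
Step 1: insert ja at [4, 7, 11] -> counters=[0,0,0,0,1,0,0,1,0,0,0,1,0,0,0,0,0,0,0,0,0]
Step 2: insert dxe at [5, 11, 15] -> counters=[0,0,0,0,1,1,0,1,0,0,0,2,0,0,0,1,0,0,0,0,0]
Step 3: insert pwx at [8, 12, 15] -> counters=[0,0,0,0,1,1,0,1,1,0,0,2,1,0,0,2,0,0,0,0,0]
Step 4: insert yfu at [16, 18, 19] -> counters=[0,0,0,0,1,1,0,1,1,0,0,2,1,0,0,2,1,0,1,1,0]
Step 5: insert dxe at [5, 11, 15] -> counters=[0,0,0,0,1,2,0,1,1,0,0,3,1,0,0,3,1,0,1,1,0]
Step 6: insert pwx at [8, 12, 15] -> counters=[0,0,0,0,1,2,0,1,2,0,0,3,2,0,0,4,1,0,1,1,0]
Step 7: insert pwx at [8, 12, 15] -> counters=[0,0,0,0,1,2,0,1,3,0,0,3,3,0,0,5,1,0,1,1,0]
Step 8: insert yfu at [16, 18, 19] -> counters=[0,0,0,0,1,2,0,1,3,0,0,3,3,0,0,5,2,0,2,2,0]
Final counters=[0,0,0,0,1,2,0,1,3,0,0,3,3,0,0,5,2,0,2,2,0] -> 10 nonzero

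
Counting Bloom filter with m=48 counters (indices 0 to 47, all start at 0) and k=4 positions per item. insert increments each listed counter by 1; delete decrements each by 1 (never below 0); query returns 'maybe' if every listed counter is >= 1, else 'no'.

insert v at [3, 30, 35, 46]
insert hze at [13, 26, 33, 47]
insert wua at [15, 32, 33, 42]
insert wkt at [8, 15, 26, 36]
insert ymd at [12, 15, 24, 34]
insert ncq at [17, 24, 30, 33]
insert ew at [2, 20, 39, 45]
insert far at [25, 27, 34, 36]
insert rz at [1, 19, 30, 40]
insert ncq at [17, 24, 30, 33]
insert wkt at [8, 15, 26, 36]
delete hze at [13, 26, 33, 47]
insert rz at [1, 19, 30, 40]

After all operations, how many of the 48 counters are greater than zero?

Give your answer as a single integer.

Answer: 24

Derivation:
Step 1: insert v at [3, 30, 35, 46] -> counters=[0,0,0,1,0,0,0,0,0,0,0,0,0,0,0,0,0,0,0,0,0,0,0,0,0,0,0,0,0,0,1,0,0,0,0,1,0,0,0,0,0,0,0,0,0,0,1,0]
Step 2: insert hze at [13, 26, 33, 47] -> counters=[0,0,0,1,0,0,0,0,0,0,0,0,0,1,0,0,0,0,0,0,0,0,0,0,0,0,1,0,0,0,1,0,0,1,0,1,0,0,0,0,0,0,0,0,0,0,1,1]
Step 3: insert wua at [15, 32, 33, 42] -> counters=[0,0,0,1,0,0,0,0,0,0,0,0,0,1,0,1,0,0,0,0,0,0,0,0,0,0,1,0,0,0,1,0,1,2,0,1,0,0,0,0,0,0,1,0,0,0,1,1]
Step 4: insert wkt at [8, 15, 26, 36] -> counters=[0,0,0,1,0,0,0,0,1,0,0,0,0,1,0,2,0,0,0,0,0,0,0,0,0,0,2,0,0,0,1,0,1,2,0,1,1,0,0,0,0,0,1,0,0,0,1,1]
Step 5: insert ymd at [12, 15, 24, 34] -> counters=[0,0,0,1,0,0,0,0,1,0,0,0,1,1,0,3,0,0,0,0,0,0,0,0,1,0,2,0,0,0,1,0,1,2,1,1,1,0,0,0,0,0,1,0,0,0,1,1]
Step 6: insert ncq at [17, 24, 30, 33] -> counters=[0,0,0,1,0,0,0,0,1,0,0,0,1,1,0,3,0,1,0,0,0,0,0,0,2,0,2,0,0,0,2,0,1,3,1,1,1,0,0,0,0,0,1,0,0,0,1,1]
Step 7: insert ew at [2, 20, 39, 45] -> counters=[0,0,1,1,0,0,0,0,1,0,0,0,1,1,0,3,0,1,0,0,1,0,0,0,2,0,2,0,0,0,2,0,1,3,1,1,1,0,0,1,0,0,1,0,0,1,1,1]
Step 8: insert far at [25, 27, 34, 36] -> counters=[0,0,1,1,0,0,0,0,1,0,0,0,1,1,0,3,0,1,0,0,1,0,0,0,2,1,2,1,0,0,2,0,1,3,2,1,2,0,0,1,0,0,1,0,0,1,1,1]
Step 9: insert rz at [1, 19, 30, 40] -> counters=[0,1,1,1,0,0,0,0,1,0,0,0,1,1,0,3,0,1,0,1,1,0,0,0,2,1,2,1,0,0,3,0,1,3,2,1,2,0,0,1,1,0,1,0,0,1,1,1]
Step 10: insert ncq at [17, 24, 30, 33] -> counters=[0,1,1,1,0,0,0,0,1,0,0,0,1,1,0,3,0,2,0,1,1,0,0,0,3,1,2,1,0,0,4,0,1,4,2,1,2,0,0,1,1,0,1,0,0,1,1,1]
Step 11: insert wkt at [8, 15, 26, 36] -> counters=[0,1,1,1,0,0,0,0,2,0,0,0,1,1,0,4,0,2,0,1,1,0,0,0,3,1,3,1,0,0,4,0,1,4,2,1,3,0,0,1,1,0,1,0,0,1,1,1]
Step 12: delete hze at [13, 26, 33, 47] -> counters=[0,1,1,1,0,0,0,0,2,0,0,0,1,0,0,4,0,2,0,1,1,0,0,0,3,1,2,1,0,0,4,0,1,3,2,1,3,0,0,1,1,0,1,0,0,1,1,0]
Step 13: insert rz at [1, 19, 30, 40] -> counters=[0,2,1,1,0,0,0,0,2,0,0,0,1,0,0,4,0,2,0,2,1,0,0,0,3,1,2,1,0,0,5,0,1,3,2,1,3,0,0,1,2,0,1,0,0,1,1,0]
Final counters=[0,2,1,1,0,0,0,0,2,0,0,0,1,0,0,4,0,2,0,2,1,0,0,0,3,1,2,1,0,0,5,0,1,3,2,1,3,0,0,1,2,0,1,0,0,1,1,0] -> 24 nonzero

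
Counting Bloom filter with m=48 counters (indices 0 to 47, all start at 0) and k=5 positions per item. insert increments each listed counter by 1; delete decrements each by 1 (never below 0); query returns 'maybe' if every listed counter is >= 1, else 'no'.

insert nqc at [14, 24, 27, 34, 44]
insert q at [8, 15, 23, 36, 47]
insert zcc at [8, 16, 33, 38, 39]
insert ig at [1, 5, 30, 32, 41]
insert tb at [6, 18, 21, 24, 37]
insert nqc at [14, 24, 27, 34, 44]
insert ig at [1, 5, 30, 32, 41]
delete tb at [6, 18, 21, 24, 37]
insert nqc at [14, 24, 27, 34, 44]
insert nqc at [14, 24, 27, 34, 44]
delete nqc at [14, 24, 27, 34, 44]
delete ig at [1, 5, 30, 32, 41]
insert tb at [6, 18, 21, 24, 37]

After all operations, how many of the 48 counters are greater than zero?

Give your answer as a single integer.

Answer: 23

Derivation:
Step 1: insert nqc at [14, 24, 27, 34, 44] -> counters=[0,0,0,0,0,0,0,0,0,0,0,0,0,0,1,0,0,0,0,0,0,0,0,0,1,0,0,1,0,0,0,0,0,0,1,0,0,0,0,0,0,0,0,0,1,0,0,0]
Step 2: insert q at [8, 15, 23, 36, 47] -> counters=[0,0,0,0,0,0,0,0,1,0,0,0,0,0,1,1,0,0,0,0,0,0,0,1,1,0,0,1,0,0,0,0,0,0,1,0,1,0,0,0,0,0,0,0,1,0,0,1]
Step 3: insert zcc at [8, 16, 33, 38, 39] -> counters=[0,0,0,0,0,0,0,0,2,0,0,0,0,0,1,1,1,0,0,0,0,0,0,1,1,0,0,1,0,0,0,0,0,1,1,0,1,0,1,1,0,0,0,0,1,0,0,1]
Step 4: insert ig at [1, 5, 30, 32, 41] -> counters=[0,1,0,0,0,1,0,0,2,0,0,0,0,0,1,1,1,0,0,0,0,0,0,1,1,0,0,1,0,0,1,0,1,1,1,0,1,0,1,1,0,1,0,0,1,0,0,1]
Step 5: insert tb at [6, 18, 21, 24, 37] -> counters=[0,1,0,0,0,1,1,0,2,0,0,0,0,0,1,1,1,0,1,0,0,1,0,1,2,0,0,1,0,0,1,0,1,1,1,0,1,1,1,1,0,1,0,0,1,0,0,1]
Step 6: insert nqc at [14, 24, 27, 34, 44] -> counters=[0,1,0,0,0,1,1,0,2,0,0,0,0,0,2,1,1,0,1,0,0,1,0,1,3,0,0,2,0,0,1,0,1,1,2,0,1,1,1,1,0,1,0,0,2,0,0,1]
Step 7: insert ig at [1, 5, 30, 32, 41] -> counters=[0,2,0,0,0,2,1,0,2,0,0,0,0,0,2,1,1,0,1,0,0,1,0,1,3,0,0,2,0,0,2,0,2,1,2,0,1,1,1,1,0,2,0,0,2,0,0,1]
Step 8: delete tb at [6, 18, 21, 24, 37] -> counters=[0,2,0,0,0,2,0,0,2,0,0,0,0,0,2,1,1,0,0,0,0,0,0,1,2,0,0,2,0,0,2,0,2,1,2,0,1,0,1,1,0,2,0,0,2,0,0,1]
Step 9: insert nqc at [14, 24, 27, 34, 44] -> counters=[0,2,0,0,0,2,0,0,2,0,0,0,0,0,3,1,1,0,0,0,0,0,0,1,3,0,0,3,0,0,2,0,2,1,3,0,1,0,1,1,0,2,0,0,3,0,0,1]
Step 10: insert nqc at [14, 24, 27, 34, 44] -> counters=[0,2,0,0,0,2,0,0,2,0,0,0,0,0,4,1,1,0,0,0,0,0,0,1,4,0,0,4,0,0,2,0,2,1,4,0,1,0,1,1,0,2,0,0,4,0,0,1]
Step 11: delete nqc at [14, 24, 27, 34, 44] -> counters=[0,2,0,0,0,2,0,0,2,0,0,0,0,0,3,1,1,0,0,0,0,0,0,1,3,0,0,3,0,0,2,0,2,1,3,0,1,0,1,1,0,2,0,0,3,0,0,1]
Step 12: delete ig at [1, 5, 30, 32, 41] -> counters=[0,1,0,0,0,1,0,0,2,0,0,0,0,0,3,1,1,0,0,0,0,0,0,1,3,0,0,3,0,0,1,0,1,1,3,0,1,0,1,1,0,1,0,0,3,0,0,1]
Step 13: insert tb at [6, 18, 21, 24, 37] -> counters=[0,1,0,0,0,1,1,0,2,0,0,0,0,0,3,1,1,0,1,0,0,1,0,1,4,0,0,3,0,0,1,0,1,1,3,0,1,1,1,1,0,1,0,0,3,0,0,1]
Final counters=[0,1,0,0,0,1,1,0,2,0,0,0,0,0,3,1,1,0,1,0,0,1,0,1,4,0,0,3,0,0,1,0,1,1,3,0,1,1,1,1,0,1,0,0,3,0,0,1] -> 23 nonzero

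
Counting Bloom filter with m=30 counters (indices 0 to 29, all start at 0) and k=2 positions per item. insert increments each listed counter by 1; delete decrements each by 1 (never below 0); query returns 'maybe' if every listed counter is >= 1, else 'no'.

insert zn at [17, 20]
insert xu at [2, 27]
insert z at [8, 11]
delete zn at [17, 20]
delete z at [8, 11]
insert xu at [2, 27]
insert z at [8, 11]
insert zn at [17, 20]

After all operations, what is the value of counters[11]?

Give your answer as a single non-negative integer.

Step 1: insert zn at [17, 20] -> counters=[0,0,0,0,0,0,0,0,0,0,0,0,0,0,0,0,0,1,0,0,1,0,0,0,0,0,0,0,0,0]
Step 2: insert xu at [2, 27] -> counters=[0,0,1,0,0,0,0,0,0,0,0,0,0,0,0,0,0,1,0,0,1,0,0,0,0,0,0,1,0,0]
Step 3: insert z at [8, 11] -> counters=[0,0,1,0,0,0,0,0,1,0,0,1,0,0,0,0,0,1,0,0,1,0,0,0,0,0,0,1,0,0]
Step 4: delete zn at [17, 20] -> counters=[0,0,1,0,0,0,0,0,1,0,0,1,0,0,0,0,0,0,0,0,0,0,0,0,0,0,0,1,0,0]
Step 5: delete z at [8, 11] -> counters=[0,0,1,0,0,0,0,0,0,0,0,0,0,0,0,0,0,0,0,0,0,0,0,0,0,0,0,1,0,0]
Step 6: insert xu at [2, 27] -> counters=[0,0,2,0,0,0,0,0,0,0,0,0,0,0,0,0,0,0,0,0,0,0,0,0,0,0,0,2,0,0]
Step 7: insert z at [8, 11] -> counters=[0,0,2,0,0,0,0,0,1,0,0,1,0,0,0,0,0,0,0,0,0,0,0,0,0,0,0,2,0,0]
Step 8: insert zn at [17, 20] -> counters=[0,0,2,0,0,0,0,0,1,0,0,1,0,0,0,0,0,1,0,0,1,0,0,0,0,0,0,2,0,0]
Final counters=[0,0,2,0,0,0,0,0,1,0,0,1,0,0,0,0,0,1,0,0,1,0,0,0,0,0,0,2,0,0] -> counters[11]=1

Answer: 1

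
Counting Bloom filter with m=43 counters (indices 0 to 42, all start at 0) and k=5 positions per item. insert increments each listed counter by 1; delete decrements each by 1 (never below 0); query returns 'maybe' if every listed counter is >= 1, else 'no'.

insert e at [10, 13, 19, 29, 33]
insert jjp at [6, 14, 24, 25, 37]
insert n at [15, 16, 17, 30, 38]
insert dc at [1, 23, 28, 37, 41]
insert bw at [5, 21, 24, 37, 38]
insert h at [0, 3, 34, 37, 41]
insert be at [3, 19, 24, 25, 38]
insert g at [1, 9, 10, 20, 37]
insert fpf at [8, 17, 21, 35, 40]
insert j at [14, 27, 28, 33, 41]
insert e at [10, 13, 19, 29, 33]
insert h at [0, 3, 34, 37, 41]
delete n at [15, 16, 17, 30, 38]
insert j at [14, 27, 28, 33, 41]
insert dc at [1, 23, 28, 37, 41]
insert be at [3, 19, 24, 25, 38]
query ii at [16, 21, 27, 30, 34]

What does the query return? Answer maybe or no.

Answer: no

Derivation:
Step 1: insert e at [10, 13, 19, 29, 33] -> counters=[0,0,0,0,0,0,0,0,0,0,1,0,0,1,0,0,0,0,0,1,0,0,0,0,0,0,0,0,0,1,0,0,0,1,0,0,0,0,0,0,0,0,0]
Step 2: insert jjp at [6, 14, 24, 25, 37] -> counters=[0,0,0,0,0,0,1,0,0,0,1,0,0,1,1,0,0,0,0,1,0,0,0,0,1,1,0,0,0,1,0,0,0,1,0,0,0,1,0,0,0,0,0]
Step 3: insert n at [15, 16, 17, 30, 38] -> counters=[0,0,0,0,0,0,1,0,0,0,1,0,0,1,1,1,1,1,0,1,0,0,0,0,1,1,0,0,0,1,1,0,0,1,0,0,0,1,1,0,0,0,0]
Step 4: insert dc at [1, 23, 28, 37, 41] -> counters=[0,1,0,0,0,0,1,0,0,0,1,0,0,1,1,1,1,1,0,1,0,0,0,1,1,1,0,0,1,1,1,0,0,1,0,0,0,2,1,0,0,1,0]
Step 5: insert bw at [5, 21, 24, 37, 38] -> counters=[0,1,0,0,0,1,1,0,0,0,1,0,0,1,1,1,1,1,0,1,0,1,0,1,2,1,0,0,1,1,1,0,0,1,0,0,0,3,2,0,0,1,0]
Step 6: insert h at [0, 3, 34, 37, 41] -> counters=[1,1,0,1,0,1,1,0,0,0,1,0,0,1,1,1,1,1,0,1,0,1,0,1,2,1,0,0,1,1,1,0,0,1,1,0,0,4,2,0,0,2,0]
Step 7: insert be at [3, 19, 24, 25, 38] -> counters=[1,1,0,2,0,1,1,0,0,0,1,0,0,1,1,1,1,1,0,2,0,1,0,1,3,2,0,0,1,1,1,0,0,1,1,0,0,4,3,0,0,2,0]
Step 8: insert g at [1, 9, 10, 20, 37] -> counters=[1,2,0,2,0,1,1,0,0,1,2,0,0,1,1,1,1,1,0,2,1,1,0,1,3,2,0,0,1,1,1,0,0,1,1,0,0,5,3,0,0,2,0]
Step 9: insert fpf at [8, 17, 21, 35, 40] -> counters=[1,2,0,2,0,1,1,0,1,1,2,0,0,1,1,1,1,2,0,2,1,2,0,1,3,2,0,0,1,1,1,0,0,1,1,1,0,5,3,0,1,2,0]
Step 10: insert j at [14, 27, 28, 33, 41] -> counters=[1,2,0,2,0,1,1,0,1,1,2,0,0,1,2,1,1,2,0,2,1,2,0,1,3,2,0,1,2,1,1,0,0,2,1,1,0,5,3,0,1,3,0]
Step 11: insert e at [10, 13, 19, 29, 33] -> counters=[1,2,0,2,0,1,1,0,1,1,3,0,0,2,2,1,1,2,0,3,1,2,0,1,3,2,0,1,2,2,1,0,0,3,1,1,0,5,3,0,1,3,0]
Step 12: insert h at [0, 3, 34, 37, 41] -> counters=[2,2,0,3,0,1,1,0,1,1,3,0,0,2,2,1,1,2,0,3,1,2,0,1,3,2,0,1,2,2,1,0,0,3,2,1,0,6,3,0,1,4,0]
Step 13: delete n at [15, 16, 17, 30, 38] -> counters=[2,2,0,3,0,1,1,0,1,1,3,0,0,2,2,0,0,1,0,3,1,2,0,1,3,2,0,1,2,2,0,0,0,3,2,1,0,6,2,0,1,4,0]
Step 14: insert j at [14, 27, 28, 33, 41] -> counters=[2,2,0,3,0,1,1,0,1,1,3,0,0,2,3,0,0,1,0,3,1,2,0,1,3,2,0,2,3,2,0,0,0,4,2,1,0,6,2,0,1,5,0]
Step 15: insert dc at [1, 23, 28, 37, 41] -> counters=[2,3,0,3,0,1,1,0,1,1,3,0,0,2,3,0,0,1,0,3,1,2,0,2,3,2,0,2,4,2,0,0,0,4,2,1,0,7,2,0,1,6,0]
Step 16: insert be at [3, 19, 24, 25, 38] -> counters=[2,3,0,4,0,1,1,0,1,1,3,0,0,2,3,0,0,1,0,4,1,2,0,2,4,3,0,2,4,2,0,0,0,4,2,1,0,7,3,0,1,6,0]
Query ii: check counters[16]=0 counters[21]=2 counters[27]=2 counters[30]=0 counters[34]=2 -> no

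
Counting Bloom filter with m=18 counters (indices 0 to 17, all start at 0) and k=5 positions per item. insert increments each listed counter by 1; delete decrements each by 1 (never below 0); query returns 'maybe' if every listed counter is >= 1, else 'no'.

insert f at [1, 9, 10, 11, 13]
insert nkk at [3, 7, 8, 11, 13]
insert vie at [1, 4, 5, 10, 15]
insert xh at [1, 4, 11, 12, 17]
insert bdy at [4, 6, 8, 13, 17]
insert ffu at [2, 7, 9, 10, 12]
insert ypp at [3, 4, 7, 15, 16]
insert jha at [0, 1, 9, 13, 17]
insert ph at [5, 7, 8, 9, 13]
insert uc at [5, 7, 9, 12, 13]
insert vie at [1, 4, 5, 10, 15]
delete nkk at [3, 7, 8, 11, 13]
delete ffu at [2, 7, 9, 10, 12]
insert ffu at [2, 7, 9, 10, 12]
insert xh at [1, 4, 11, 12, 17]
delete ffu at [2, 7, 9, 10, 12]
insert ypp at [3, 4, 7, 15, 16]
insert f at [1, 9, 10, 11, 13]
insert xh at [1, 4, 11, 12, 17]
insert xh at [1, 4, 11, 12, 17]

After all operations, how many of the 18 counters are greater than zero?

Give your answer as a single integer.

Step 1: insert f at [1, 9, 10, 11, 13] -> counters=[0,1,0,0,0,0,0,0,0,1,1,1,0,1,0,0,0,0]
Step 2: insert nkk at [3, 7, 8, 11, 13] -> counters=[0,1,0,1,0,0,0,1,1,1,1,2,0,2,0,0,0,0]
Step 3: insert vie at [1, 4, 5, 10, 15] -> counters=[0,2,0,1,1,1,0,1,1,1,2,2,0,2,0,1,0,0]
Step 4: insert xh at [1, 4, 11, 12, 17] -> counters=[0,3,0,1,2,1,0,1,1,1,2,3,1,2,0,1,0,1]
Step 5: insert bdy at [4, 6, 8, 13, 17] -> counters=[0,3,0,1,3,1,1,1,2,1,2,3,1,3,0,1,0,2]
Step 6: insert ffu at [2, 7, 9, 10, 12] -> counters=[0,3,1,1,3,1,1,2,2,2,3,3,2,3,0,1,0,2]
Step 7: insert ypp at [3, 4, 7, 15, 16] -> counters=[0,3,1,2,4,1,1,3,2,2,3,3,2,3,0,2,1,2]
Step 8: insert jha at [0, 1, 9, 13, 17] -> counters=[1,4,1,2,4,1,1,3,2,3,3,3,2,4,0,2,1,3]
Step 9: insert ph at [5, 7, 8, 9, 13] -> counters=[1,4,1,2,4,2,1,4,3,4,3,3,2,5,0,2,1,3]
Step 10: insert uc at [5, 7, 9, 12, 13] -> counters=[1,4,1,2,4,3,1,5,3,5,3,3,3,6,0,2,1,3]
Step 11: insert vie at [1, 4, 5, 10, 15] -> counters=[1,5,1,2,5,4,1,5,3,5,4,3,3,6,0,3,1,3]
Step 12: delete nkk at [3, 7, 8, 11, 13] -> counters=[1,5,1,1,5,4,1,4,2,5,4,2,3,5,0,3,1,3]
Step 13: delete ffu at [2, 7, 9, 10, 12] -> counters=[1,5,0,1,5,4,1,3,2,4,3,2,2,5,0,3,1,3]
Step 14: insert ffu at [2, 7, 9, 10, 12] -> counters=[1,5,1,1,5,4,1,4,2,5,4,2,3,5,0,3,1,3]
Step 15: insert xh at [1, 4, 11, 12, 17] -> counters=[1,6,1,1,6,4,1,4,2,5,4,3,4,5,0,3,1,4]
Step 16: delete ffu at [2, 7, 9, 10, 12] -> counters=[1,6,0,1,6,4,1,3,2,4,3,3,3,5,0,3,1,4]
Step 17: insert ypp at [3, 4, 7, 15, 16] -> counters=[1,6,0,2,7,4,1,4,2,4,3,3,3,5,0,4,2,4]
Step 18: insert f at [1, 9, 10, 11, 13] -> counters=[1,7,0,2,7,4,1,4,2,5,4,4,3,6,0,4,2,4]
Step 19: insert xh at [1, 4, 11, 12, 17] -> counters=[1,8,0,2,8,4,1,4,2,5,4,5,4,6,0,4,2,5]
Step 20: insert xh at [1, 4, 11, 12, 17] -> counters=[1,9,0,2,9,4,1,4,2,5,4,6,5,6,0,4,2,6]
Final counters=[1,9,0,2,9,4,1,4,2,5,4,6,5,6,0,4,2,6] -> 16 nonzero

Answer: 16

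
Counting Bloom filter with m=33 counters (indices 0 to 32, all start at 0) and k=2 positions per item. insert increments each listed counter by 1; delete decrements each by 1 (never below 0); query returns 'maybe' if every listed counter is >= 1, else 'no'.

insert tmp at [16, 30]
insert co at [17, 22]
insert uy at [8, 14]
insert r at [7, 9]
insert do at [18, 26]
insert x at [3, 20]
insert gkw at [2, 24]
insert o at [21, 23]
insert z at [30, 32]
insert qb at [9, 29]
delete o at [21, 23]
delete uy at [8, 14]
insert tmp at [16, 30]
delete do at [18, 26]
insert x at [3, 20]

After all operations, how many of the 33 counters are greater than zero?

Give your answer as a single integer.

Step 1: insert tmp at [16, 30] -> counters=[0,0,0,0,0,0,0,0,0,0,0,0,0,0,0,0,1,0,0,0,0,0,0,0,0,0,0,0,0,0,1,0,0]
Step 2: insert co at [17, 22] -> counters=[0,0,0,0,0,0,0,0,0,0,0,0,0,0,0,0,1,1,0,0,0,0,1,0,0,0,0,0,0,0,1,0,0]
Step 3: insert uy at [8, 14] -> counters=[0,0,0,0,0,0,0,0,1,0,0,0,0,0,1,0,1,1,0,0,0,0,1,0,0,0,0,0,0,0,1,0,0]
Step 4: insert r at [7, 9] -> counters=[0,0,0,0,0,0,0,1,1,1,0,0,0,0,1,0,1,1,0,0,0,0,1,0,0,0,0,0,0,0,1,0,0]
Step 5: insert do at [18, 26] -> counters=[0,0,0,0,0,0,0,1,1,1,0,0,0,0,1,0,1,1,1,0,0,0,1,0,0,0,1,0,0,0,1,0,0]
Step 6: insert x at [3, 20] -> counters=[0,0,0,1,0,0,0,1,1,1,0,0,0,0,1,0,1,1,1,0,1,0,1,0,0,0,1,0,0,0,1,0,0]
Step 7: insert gkw at [2, 24] -> counters=[0,0,1,1,0,0,0,1,1,1,0,0,0,0,1,0,1,1,1,0,1,0,1,0,1,0,1,0,0,0,1,0,0]
Step 8: insert o at [21, 23] -> counters=[0,0,1,1,0,0,0,1,1,1,0,0,0,0,1,0,1,1,1,0,1,1,1,1,1,0,1,0,0,0,1,0,0]
Step 9: insert z at [30, 32] -> counters=[0,0,1,1,0,0,0,1,1,1,0,0,0,0,1,0,1,1,1,0,1,1,1,1,1,0,1,0,0,0,2,0,1]
Step 10: insert qb at [9, 29] -> counters=[0,0,1,1,0,0,0,1,1,2,0,0,0,0,1,0,1,1,1,0,1,1,1,1,1,0,1,0,0,1,2,0,1]
Step 11: delete o at [21, 23] -> counters=[0,0,1,1,0,0,0,1,1,2,0,0,0,0,1,0,1,1,1,0,1,0,1,0,1,0,1,0,0,1,2,0,1]
Step 12: delete uy at [8, 14] -> counters=[0,0,1,1,0,0,0,1,0,2,0,0,0,0,0,0,1,1,1,0,1,0,1,0,1,0,1,0,0,1,2,0,1]
Step 13: insert tmp at [16, 30] -> counters=[0,0,1,1,0,0,0,1,0,2,0,0,0,0,0,0,2,1,1,0,1,0,1,0,1,0,1,0,0,1,3,0,1]
Step 14: delete do at [18, 26] -> counters=[0,0,1,1,0,0,0,1,0,2,0,0,0,0,0,0,2,1,0,0,1,0,1,0,1,0,0,0,0,1,3,0,1]
Step 15: insert x at [3, 20] -> counters=[0,0,1,2,0,0,0,1,0,2,0,0,0,0,0,0,2,1,0,0,2,0,1,0,1,0,0,0,0,1,3,0,1]
Final counters=[0,0,1,2,0,0,0,1,0,2,0,0,0,0,0,0,2,1,0,0,2,0,1,0,1,0,0,0,0,1,3,0,1] -> 12 nonzero

Answer: 12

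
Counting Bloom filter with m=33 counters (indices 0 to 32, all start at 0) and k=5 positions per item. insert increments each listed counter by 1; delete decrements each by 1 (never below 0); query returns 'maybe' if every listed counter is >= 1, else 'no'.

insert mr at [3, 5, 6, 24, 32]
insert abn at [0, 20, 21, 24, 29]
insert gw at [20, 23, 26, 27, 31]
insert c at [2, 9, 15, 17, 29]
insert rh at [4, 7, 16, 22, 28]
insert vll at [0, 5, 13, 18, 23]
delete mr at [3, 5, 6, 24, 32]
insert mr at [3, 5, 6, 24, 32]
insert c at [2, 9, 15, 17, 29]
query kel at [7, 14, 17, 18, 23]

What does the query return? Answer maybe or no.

Answer: no

Derivation:
Step 1: insert mr at [3, 5, 6, 24, 32] -> counters=[0,0,0,1,0,1,1,0,0,0,0,0,0,0,0,0,0,0,0,0,0,0,0,0,1,0,0,0,0,0,0,0,1]
Step 2: insert abn at [0, 20, 21, 24, 29] -> counters=[1,0,0,1,0,1,1,0,0,0,0,0,0,0,0,0,0,0,0,0,1,1,0,0,2,0,0,0,0,1,0,0,1]
Step 3: insert gw at [20, 23, 26, 27, 31] -> counters=[1,0,0,1,0,1,1,0,0,0,0,0,0,0,0,0,0,0,0,0,2,1,0,1,2,0,1,1,0,1,0,1,1]
Step 4: insert c at [2, 9, 15, 17, 29] -> counters=[1,0,1,1,0,1,1,0,0,1,0,0,0,0,0,1,0,1,0,0,2,1,0,1,2,0,1,1,0,2,0,1,1]
Step 5: insert rh at [4, 7, 16, 22, 28] -> counters=[1,0,1,1,1,1,1,1,0,1,0,0,0,0,0,1,1,1,0,0,2,1,1,1,2,0,1,1,1,2,0,1,1]
Step 6: insert vll at [0, 5, 13, 18, 23] -> counters=[2,0,1,1,1,2,1,1,0,1,0,0,0,1,0,1,1,1,1,0,2,1,1,2,2,0,1,1,1,2,0,1,1]
Step 7: delete mr at [3, 5, 6, 24, 32] -> counters=[2,0,1,0,1,1,0,1,0,1,0,0,0,1,0,1,1,1,1,0,2,1,1,2,1,0,1,1,1,2,0,1,0]
Step 8: insert mr at [3, 5, 6, 24, 32] -> counters=[2,0,1,1,1,2,1,1,0,1,0,0,0,1,0,1,1,1,1,0,2,1,1,2,2,0,1,1,1,2,0,1,1]
Step 9: insert c at [2, 9, 15, 17, 29] -> counters=[2,0,2,1,1,2,1,1,0,2,0,0,0,1,0,2,1,2,1,0,2,1,1,2,2,0,1,1,1,3,0,1,1]
Query kel: check counters[7]=1 counters[14]=0 counters[17]=2 counters[18]=1 counters[23]=2 -> no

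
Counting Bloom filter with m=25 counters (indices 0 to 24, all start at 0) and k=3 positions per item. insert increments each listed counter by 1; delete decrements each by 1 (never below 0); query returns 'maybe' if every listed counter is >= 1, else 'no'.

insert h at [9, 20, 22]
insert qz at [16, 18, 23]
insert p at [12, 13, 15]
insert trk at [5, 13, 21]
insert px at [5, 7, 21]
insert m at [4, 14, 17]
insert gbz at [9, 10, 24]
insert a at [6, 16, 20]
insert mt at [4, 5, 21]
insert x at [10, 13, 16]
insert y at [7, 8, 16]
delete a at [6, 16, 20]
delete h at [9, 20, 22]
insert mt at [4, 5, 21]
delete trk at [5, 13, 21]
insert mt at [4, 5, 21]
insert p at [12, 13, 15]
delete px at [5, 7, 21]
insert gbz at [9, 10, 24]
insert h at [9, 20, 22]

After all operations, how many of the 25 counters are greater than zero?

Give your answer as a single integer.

Step 1: insert h at [9, 20, 22] -> counters=[0,0,0,0,0,0,0,0,0,1,0,0,0,0,0,0,0,0,0,0,1,0,1,0,0]
Step 2: insert qz at [16, 18, 23] -> counters=[0,0,0,0,0,0,0,0,0,1,0,0,0,0,0,0,1,0,1,0,1,0,1,1,0]
Step 3: insert p at [12, 13, 15] -> counters=[0,0,0,0,0,0,0,0,0,1,0,0,1,1,0,1,1,0,1,0,1,0,1,1,0]
Step 4: insert trk at [5, 13, 21] -> counters=[0,0,0,0,0,1,0,0,0,1,0,0,1,2,0,1,1,0,1,0,1,1,1,1,0]
Step 5: insert px at [5, 7, 21] -> counters=[0,0,0,0,0,2,0,1,0,1,0,0,1,2,0,1,1,0,1,0,1,2,1,1,0]
Step 6: insert m at [4, 14, 17] -> counters=[0,0,0,0,1,2,0,1,0,1,0,0,1,2,1,1,1,1,1,0,1,2,1,1,0]
Step 7: insert gbz at [9, 10, 24] -> counters=[0,0,0,0,1,2,0,1,0,2,1,0,1,2,1,1,1,1,1,0,1,2,1,1,1]
Step 8: insert a at [6, 16, 20] -> counters=[0,0,0,0,1,2,1,1,0,2,1,0,1,2,1,1,2,1,1,0,2,2,1,1,1]
Step 9: insert mt at [4, 5, 21] -> counters=[0,0,0,0,2,3,1,1,0,2,1,0,1,2,1,1,2,1,1,0,2,3,1,1,1]
Step 10: insert x at [10, 13, 16] -> counters=[0,0,0,0,2,3,1,1,0,2,2,0,1,3,1,1,3,1,1,0,2,3,1,1,1]
Step 11: insert y at [7, 8, 16] -> counters=[0,0,0,0,2,3,1,2,1,2,2,0,1,3,1,1,4,1,1,0,2,3,1,1,1]
Step 12: delete a at [6, 16, 20] -> counters=[0,0,0,0,2,3,0,2,1,2,2,0,1,3,1,1,3,1,1,0,1,3,1,1,1]
Step 13: delete h at [9, 20, 22] -> counters=[0,0,0,0,2,3,0,2,1,1,2,0,1,3,1,1,3,1,1,0,0,3,0,1,1]
Step 14: insert mt at [4, 5, 21] -> counters=[0,0,0,0,3,4,0,2,1,1,2,0,1,3,1,1,3,1,1,0,0,4,0,1,1]
Step 15: delete trk at [5, 13, 21] -> counters=[0,0,0,0,3,3,0,2,1,1,2,0,1,2,1,1,3,1,1,0,0,3,0,1,1]
Step 16: insert mt at [4, 5, 21] -> counters=[0,0,0,0,4,4,0,2,1,1,2,0,1,2,1,1,3,1,1,0,0,4,0,1,1]
Step 17: insert p at [12, 13, 15] -> counters=[0,0,0,0,4,4,0,2,1,1,2,0,2,3,1,2,3,1,1,0,0,4,0,1,1]
Step 18: delete px at [5, 7, 21] -> counters=[0,0,0,0,4,3,0,1,1,1,2,0,2,3,1,2,3,1,1,0,0,3,0,1,1]
Step 19: insert gbz at [9, 10, 24] -> counters=[0,0,0,0,4,3,0,1,1,2,3,0,2,3,1,2,3,1,1,0,0,3,0,1,2]
Step 20: insert h at [9, 20, 22] -> counters=[0,0,0,0,4,3,0,1,1,3,3,0,2,3,1,2,3,1,1,0,1,3,1,1,2]
Final counters=[0,0,0,0,4,3,0,1,1,3,3,0,2,3,1,2,3,1,1,0,1,3,1,1,2] -> 18 nonzero

Answer: 18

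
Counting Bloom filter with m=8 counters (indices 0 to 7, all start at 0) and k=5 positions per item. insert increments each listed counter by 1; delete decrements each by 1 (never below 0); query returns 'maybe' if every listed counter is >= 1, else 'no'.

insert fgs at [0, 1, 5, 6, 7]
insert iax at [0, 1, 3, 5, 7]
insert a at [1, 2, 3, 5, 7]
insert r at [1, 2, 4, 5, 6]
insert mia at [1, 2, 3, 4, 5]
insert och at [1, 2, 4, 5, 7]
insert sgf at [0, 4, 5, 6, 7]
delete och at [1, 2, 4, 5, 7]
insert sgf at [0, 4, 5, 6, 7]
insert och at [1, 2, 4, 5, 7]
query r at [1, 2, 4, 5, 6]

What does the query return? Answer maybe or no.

Answer: maybe

Derivation:
Step 1: insert fgs at [0, 1, 5, 6, 7] -> counters=[1,1,0,0,0,1,1,1]
Step 2: insert iax at [0, 1, 3, 5, 7] -> counters=[2,2,0,1,0,2,1,2]
Step 3: insert a at [1, 2, 3, 5, 7] -> counters=[2,3,1,2,0,3,1,3]
Step 4: insert r at [1, 2, 4, 5, 6] -> counters=[2,4,2,2,1,4,2,3]
Step 5: insert mia at [1, 2, 3, 4, 5] -> counters=[2,5,3,3,2,5,2,3]
Step 6: insert och at [1, 2, 4, 5, 7] -> counters=[2,6,4,3,3,6,2,4]
Step 7: insert sgf at [0, 4, 5, 6, 7] -> counters=[3,6,4,3,4,7,3,5]
Step 8: delete och at [1, 2, 4, 5, 7] -> counters=[3,5,3,3,3,6,3,4]
Step 9: insert sgf at [0, 4, 5, 6, 7] -> counters=[4,5,3,3,4,7,4,5]
Step 10: insert och at [1, 2, 4, 5, 7] -> counters=[4,6,4,3,5,8,4,6]
Query r: check counters[1]=6 counters[2]=4 counters[4]=5 counters[5]=8 counters[6]=4 -> maybe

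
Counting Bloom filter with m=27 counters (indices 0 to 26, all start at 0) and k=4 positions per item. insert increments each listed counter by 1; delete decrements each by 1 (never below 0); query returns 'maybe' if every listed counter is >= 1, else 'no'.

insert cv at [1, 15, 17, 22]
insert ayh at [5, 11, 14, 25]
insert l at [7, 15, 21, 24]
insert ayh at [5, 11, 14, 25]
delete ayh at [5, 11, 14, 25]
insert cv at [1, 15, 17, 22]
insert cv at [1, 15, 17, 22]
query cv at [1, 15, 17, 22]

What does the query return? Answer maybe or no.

Step 1: insert cv at [1, 15, 17, 22] -> counters=[0,1,0,0,0,0,0,0,0,0,0,0,0,0,0,1,0,1,0,0,0,0,1,0,0,0,0]
Step 2: insert ayh at [5, 11, 14, 25] -> counters=[0,1,0,0,0,1,0,0,0,0,0,1,0,0,1,1,0,1,0,0,0,0,1,0,0,1,0]
Step 3: insert l at [7, 15, 21, 24] -> counters=[0,1,0,0,0,1,0,1,0,0,0,1,0,0,1,2,0,1,0,0,0,1,1,0,1,1,0]
Step 4: insert ayh at [5, 11, 14, 25] -> counters=[0,1,0,0,0,2,0,1,0,0,0,2,0,0,2,2,0,1,0,0,0,1,1,0,1,2,0]
Step 5: delete ayh at [5, 11, 14, 25] -> counters=[0,1,0,0,0,1,0,1,0,0,0,1,0,0,1,2,0,1,0,0,0,1,1,0,1,1,0]
Step 6: insert cv at [1, 15, 17, 22] -> counters=[0,2,0,0,0,1,0,1,0,0,0,1,0,0,1,3,0,2,0,0,0,1,2,0,1,1,0]
Step 7: insert cv at [1, 15, 17, 22] -> counters=[0,3,0,0,0,1,0,1,0,0,0,1,0,0,1,4,0,3,0,0,0,1,3,0,1,1,0]
Query cv: check counters[1]=3 counters[15]=4 counters[17]=3 counters[22]=3 -> maybe

Answer: maybe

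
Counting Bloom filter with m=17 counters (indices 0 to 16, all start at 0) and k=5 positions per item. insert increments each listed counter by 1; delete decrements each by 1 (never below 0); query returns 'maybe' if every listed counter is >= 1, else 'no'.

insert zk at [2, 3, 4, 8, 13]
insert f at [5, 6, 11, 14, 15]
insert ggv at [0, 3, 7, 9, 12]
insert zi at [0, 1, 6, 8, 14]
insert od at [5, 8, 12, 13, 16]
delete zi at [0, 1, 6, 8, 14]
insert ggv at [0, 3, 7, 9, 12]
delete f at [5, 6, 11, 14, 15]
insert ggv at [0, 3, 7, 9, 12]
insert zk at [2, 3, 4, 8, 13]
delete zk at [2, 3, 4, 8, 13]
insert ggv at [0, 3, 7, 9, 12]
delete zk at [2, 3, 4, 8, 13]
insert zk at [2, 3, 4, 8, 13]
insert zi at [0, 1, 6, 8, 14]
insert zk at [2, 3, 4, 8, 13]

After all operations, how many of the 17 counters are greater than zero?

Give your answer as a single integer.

Answer: 14

Derivation:
Step 1: insert zk at [2, 3, 4, 8, 13] -> counters=[0,0,1,1,1,0,0,0,1,0,0,0,0,1,0,0,0]
Step 2: insert f at [5, 6, 11, 14, 15] -> counters=[0,0,1,1,1,1,1,0,1,0,0,1,0,1,1,1,0]
Step 3: insert ggv at [0, 3, 7, 9, 12] -> counters=[1,0,1,2,1,1,1,1,1,1,0,1,1,1,1,1,0]
Step 4: insert zi at [0, 1, 6, 8, 14] -> counters=[2,1,1,2,1,1,2,1,2,1,0,1,1,1,2,1,0]
Step 5: insert od at [5, 8, 12, 13, 16] -> counters=[2,1,1,2,1,2,2,1,3,1,0,1,2,2,2,1,1]
Step 6: delete zi at [0, 1, 6, 8, 14] -> counters=[1,0,1,2,1,2,1,1,2,1,0,1,2,2,1,1,1]
Step 7: insert ggv at [0, 3, 7, 9, 12] -> counters=[2,0,1,3,1,2,1,2,2,2,0,1,3,2,1,1,1]
Step 8: delete f at [5, 6, 11, 14, 15] -> counters=[2,0,1,3,1,1,0,2,2,2,0,0,3,2,0,0,1]
Step 9: insert ggv at [0, 3, 7, 9, 12] -> counters=[3,0,1,4,1,1,0,3,2,3,0,0,4,2,0,0,1]
Step 10: insert zk at [2, 3, 4, 8, 13] -> counters=[3,0,2,5,2,1,0,3,3,3,0,0,4,3,0,0,1]
Step 11: delete zk at [2, 3, 4, 8, 13] -> counters=[3,0,1,4,1,1,0,3,2,3,0,0,4,2,0,0,1]
Step 12: insert ggv at [0, 3, 7, 9, 12] -> counters=[4,0,1,5,1,1,0,4,2,4,0,0,5,2,0,0,1]
Step 13: delete zk at [2, 3, 4, 8, 13] -> counters=[4,0,0,4,0,1,0,4,1,4,0,0,5,1,0,0,1]
Step 14: insert zk at [2, 3, 4, 8, 13] -> counters=[4,0,1,5,1,1,0,4,2,4,0,0,5,2,0,0,1]
Step 15: insert zi at [0, 1, 6, 8, 14] -> counters=[5,1,1,5,1,1,1,4,3,4,0,0,5,2,1,0,1]
Step 16: insert zk at [2, 3, 4, 8, 13] -> counters=[5,1,2,6,2,1,1,4,4,4,0,0,5,3,1,0,1]
Final counters=[5,1,2,6,2,1,1,4,4,4,0,0,5,3,1,0,1] -> 14 nonzero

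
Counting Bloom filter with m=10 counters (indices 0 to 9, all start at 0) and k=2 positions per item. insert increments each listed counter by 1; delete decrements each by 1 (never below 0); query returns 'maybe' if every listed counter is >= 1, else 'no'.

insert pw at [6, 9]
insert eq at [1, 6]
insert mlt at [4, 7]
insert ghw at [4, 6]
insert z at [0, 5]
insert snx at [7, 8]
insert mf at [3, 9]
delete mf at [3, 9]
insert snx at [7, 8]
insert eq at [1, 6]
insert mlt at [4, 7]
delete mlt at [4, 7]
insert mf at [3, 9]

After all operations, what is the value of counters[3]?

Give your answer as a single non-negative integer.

Answer: 1

Derivation:
Step 1: insert pw at [6, 9] -> counters=[0,0,0,0,0,0,1,0,0,1]
Step 2: insert eq at [1, 6] -> counters=[0,1,0,0,0,0,2,0,0,1]
Step 3: insert mlt at [4, 7] -> counters=[0,1,0,0,1,0,2,1,0,1]
Step 4: insert ghw at [4, 6] -> counters=[0,1,0,0,2,0,3,1,0,1]
Step 5: insert z at [0, 5] -> counters=[1,1,0,0,2,1,3,1,0,1]
Step 6: insert snx at [7, 8] -> counters=[1,1,0,0,2,1,3,2,1,1]
Step 7: insert mf at [3, 9] -> counters=[1,1,0,1,2,1,3,2,1,2]
Step 8: delete mf at [3, 9] -> counters=[1,1,0,0,2,1,3,2,1,1]
Step 9: insert snx at [7, 8] -> counters=[1,1,0,0,2,1,3,3,2,1]
Step 10: insert eq at [1, 6] -> counters=[1,2,0,0,2,1,4,3,2,1]
Step 11: insert mlt at [4, 7] -> counters=[1,2,0,0,3,1,4,4,2,1]
Step 12: delete mlt at [4, 7] -> counters=[1,2,0,0,2,1,4,3,2,1]
Step 13: insert mf at [3, 9] -> counters=[1,2,0,1,2,1,4,3,2,2]
Final counters=[1,2,0,1,2,1,4,3,2,2] -> counters[3]=1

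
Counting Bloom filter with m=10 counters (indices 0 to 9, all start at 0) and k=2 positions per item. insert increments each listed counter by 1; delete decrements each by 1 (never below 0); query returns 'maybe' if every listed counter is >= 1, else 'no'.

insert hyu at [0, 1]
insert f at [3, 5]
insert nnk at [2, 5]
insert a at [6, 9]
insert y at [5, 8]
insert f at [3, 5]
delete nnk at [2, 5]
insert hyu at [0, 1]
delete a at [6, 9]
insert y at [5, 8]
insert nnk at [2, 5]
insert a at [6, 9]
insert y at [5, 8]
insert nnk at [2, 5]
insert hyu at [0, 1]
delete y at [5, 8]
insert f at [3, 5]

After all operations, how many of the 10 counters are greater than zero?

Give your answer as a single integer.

Answer: 8

Derivation:
Step 1: insert hyu at [0, 1] -> counters=[1,1,0,0,0,0,0,0,0,0]
Step 2: insert f at [3, 5] -> counters=[1,1,0,1,0,1,0,0,0,0]
Step 3: insert nnk at [2, 5] -> counters=[1,1,1,1,0,2,0,0,0,0]
Step 4: insert a at [6, 9] -> counters=[1,1,1,1,0,2,1,0,0,1]
Step 5: insert y at [5, 8] -> counters=[1,1,1,1,0,3,1,0,1,1]
Step 6: insert f at [3, 5] -> counters=[1,1,1,2,0,4,1,0,1,1]
Step 7: delete nnk at [2, 5] -> counters=[1,1,0,2,0,3,1,0,1,1]
Step 8: insert hyu at [0, 1] -> counters=[2,2,0,2,0,3,1,0,1,1]
Step 9: delete a at [6, 9] -> counters=[2,2,0,2,0,3,0,0,1,0]
Step 10: insert y at [5, 8] -> counters=[2,2,0,2,0,4,0,0,2,0]
Step 11: insert nnk at [2, 5] -> counters=[2,2,1,2,0,5,0,0,2,0]
Step 12: insert a at [6, 9] -> counters=[2,2,1,2,0,5,1,0,2,1]
Step 13: insert y at [5, 8] -> counters=[2,2,1,2,0,6,1,0,3,1]
Step 14: insert nnk at [2, 5] -> counters=[2,2,2,2,0,7,1,0,3,1]
Step 15: insert hyu at [0, 1] -> counters=[3,3,2,2,0,7,1,0,3,1]
Step 16: delete y at [5, 8] -> counters=[3,3,2,2,0,6,1,0,2,1]
Step 17: insert f at [3, 5] -> counters=[3,3,2,3,0,7,1,0,2,1]
Final counters=[3,3,2,3,0,7,1,0,2,1] -> 8 nonzero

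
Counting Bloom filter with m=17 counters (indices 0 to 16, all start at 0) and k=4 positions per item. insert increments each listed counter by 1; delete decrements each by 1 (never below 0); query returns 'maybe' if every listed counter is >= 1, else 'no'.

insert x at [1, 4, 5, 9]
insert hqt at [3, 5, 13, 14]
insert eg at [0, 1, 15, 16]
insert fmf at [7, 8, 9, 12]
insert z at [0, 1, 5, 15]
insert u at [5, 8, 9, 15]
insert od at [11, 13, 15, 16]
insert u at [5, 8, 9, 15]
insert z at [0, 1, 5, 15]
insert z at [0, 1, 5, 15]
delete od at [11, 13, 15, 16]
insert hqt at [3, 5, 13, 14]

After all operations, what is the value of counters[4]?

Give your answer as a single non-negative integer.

Answer: 1

Derivation:
Step 1: insert x at [1, 4, 5, 9] -> counters=[0,1,0,0,1,1,0,0,0,1,0,0,0,0,0,0,0]
Step 2: insert hqt at [3, 5, 13, 14] -> counters=[0,1,0,1,1,2,0,0,0,1,0,0,0,1,1,0,0]
Step 3: insert eg at [0, 1, 15, 16] -> counters=[1,2,0,1,1,2,0,0,0,1,0,0,0,1,1,1,1]
Step 4: insert fmf at [7, 8, 9, 12] -> counters=[1,2,0,1,1,2,0,1,1,2,0,0,1,1,1,1,1]
Step 5: insert z at [0, 1, 5, 15] -> counters=[2,3,0,1,1,3,0,1,1,2,0,0,1,1,1,2,1]
Step 6: insert u at [5, 8, 9, 15] -> counters=[2,3,0,1,1,4,0,1,2,3,0,0,1,1,1,3,1]
Step 7: insert od at [11, 13, 15, 16] -> counters=[2,3,0,1,1,4,0,1,2,3,0,1,1,2,1,4,2]
Step 8: insert u at [5, 8, 9, 15] -> counters=[2,3,0,1,1,5,0,1,3,4,0,1,1,2,1,5,2]
Step 9: insert z at [0, 1, 5, 15] -> counters=[3,4,0,1,1,6,0,1,3,4,0,1,1,2,1,6,2]
Step 10: insert z at [0, 1, 5, 15] -> counters=[4,5,0,1,1,7,0,1,3,4,0,1,1,2,1,7,2]
Step 11: delete od at [11, 13, 15, 16] -> counters=[4,5,0,1,1,7,0,1,3,4,0,0,1,1,1,6,1]
Step 12: insert hqt at [3, 5, 13, 14] -> counters=[4,5,0,2,1,8,0,1,3,4,0,0,1,2,2,6,1]
Final counters=[4,5,0,2,1,8,0,1,3,4,0,0,1,2,2,6,1] -> counters[4]=1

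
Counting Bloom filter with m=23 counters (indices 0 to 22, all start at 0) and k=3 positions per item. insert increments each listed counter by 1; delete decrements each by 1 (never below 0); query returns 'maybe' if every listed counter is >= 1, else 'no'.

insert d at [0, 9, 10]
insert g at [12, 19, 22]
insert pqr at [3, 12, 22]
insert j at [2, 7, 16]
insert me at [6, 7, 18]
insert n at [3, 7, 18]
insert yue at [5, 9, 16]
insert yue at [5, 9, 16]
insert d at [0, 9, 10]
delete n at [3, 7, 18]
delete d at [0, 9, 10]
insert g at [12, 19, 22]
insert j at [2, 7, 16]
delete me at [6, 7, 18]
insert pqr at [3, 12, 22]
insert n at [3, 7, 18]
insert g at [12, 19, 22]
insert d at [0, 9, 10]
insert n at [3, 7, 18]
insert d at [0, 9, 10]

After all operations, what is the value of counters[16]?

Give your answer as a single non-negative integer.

Answer: 4

Derivation:
Step 1: insert d at [0, 9, 10] -> counters=[1,0,0,0,0,0,0,0,0,1,1,0,0,0,0,0,0,0,0,0,0,0,0]
Step 2: insert g at [12, 19, 22] -> counters=[1,0,0,0,0,0,0,0,0,1,1,0,1,0,0,0,0,0,0,1,0,0,1]
Step 3: insert pqr at [3, 12, 22] -> counters=[1,0,0,1,0,0,0,0,0,1,1,0,2,0,0,0,0,0,0,1,0,0,2]
Step 4: insert j at [2, 7, 16] -> counters=[1,0,1,1,0,0,0,1,0,1,1,0,2,0,0,0,1,0,0,1,0,0,2]
Step 5: insert me at [6, 7, 18] -> counters=[1,0,1,1,0,0,1,2,0,1,1,0,2,0,0,0,1,0,1,1,0,0,2]
Step 6: insert n at [3, 7, 18] -> counters=[1,0,1,2,0,0,1,3,0,1,1,0,2,0,0,0,1,0,2,1,0,0,2]
Step 7: insert yue at [5, 9, 16] -> counters=[1,0,1,2,0,1,1,3,0,2,1,0,2,0,0,0,2,0,2,1,0,0,2]
Step 8: insert yue at [5, 9, 16] -> counters=[1,0,1,2,0,2,1,3,0,3,1,0,2,0,0,0,3,0,2,1,0,0,2]
Step 9: insert d at [0, 9, 10] -> counters=[2,0,1,2,0,2,1,3,0,4,2,0,2,0,0,0,3,0,2,1,0,0,2]
Step 10: delete n at [3, 7, 18] -> counters=[2,0,1,1,0,2,1,2,0,4,2,0,2,0,0,0,3,0,1,1,0,0,2]
Step 11: delete d at [0, 9, 10] -> counters=[1,0,1,1,0,2,1,2,0,3,1,0,2,0,0,0,3,0,1,1,0,0,2]
Step 12: insert g at [12, 19, 22] -> counters=[1,0,1,1,0,2,1,2,0,3,1,0,3,0,0,0,3,0,1,2,0,0,3]
Step 13: insert j at [2, 7, 16] -> counters=[1,0,2,1,0,2,1,3,0,3,1,0,3,0,0,0,4,0,1,2,0,0,3]
Step 14: delete me at [6, 7, 18] -> counters=[1,0,2,1,0,2,0,2,0,3,1,0,3,0,0,0,4,0,0,2,0,0,3]
Step 15: insert pqr at [3, 12, 22] -> counters=[1,0,2,2,0,2,0,2,0,3,1,0,4,0,0,0,4,0,0,2,0,0,4]
Step 16: insert n at [3, 7, 18] -> counters=[1,0,2,3,0,2,0,3,0,3,1,0,4,0,0,0,4,0,1,2,0,0,4]
Step 17: insert g at [12, 19, 22] -> counters=[1,0,2,3,0,2,0,3,0,3,1,0,5,0,0,0,4,0,1,3,0,0,5]
Step 18: insert d at [0, 9, 10] -> counters=[2,0,2,3,0,2,0,3,0,4,2,0,5,0,0,0,4,0,1,3,0,0,5]
Step 19: insert n at [3, 7, 18] -> counters=[2,0,2,4,0,2,0,4,0,4,2,0,5,0,0,0,4,0,2,3,0,0,5]
Step 20: insert d at [0, 9, 10] -> counters=[3,0,2,4,0,2,0,4,0,5,3,0,5,0,0,0,4,0,2,3,0,0,5]
Final counters=[3,0,2,4,0,2,0,4,0,5,3,0,5,0,0,0,4,0,2,3,0,0,5] -> counters[16]=4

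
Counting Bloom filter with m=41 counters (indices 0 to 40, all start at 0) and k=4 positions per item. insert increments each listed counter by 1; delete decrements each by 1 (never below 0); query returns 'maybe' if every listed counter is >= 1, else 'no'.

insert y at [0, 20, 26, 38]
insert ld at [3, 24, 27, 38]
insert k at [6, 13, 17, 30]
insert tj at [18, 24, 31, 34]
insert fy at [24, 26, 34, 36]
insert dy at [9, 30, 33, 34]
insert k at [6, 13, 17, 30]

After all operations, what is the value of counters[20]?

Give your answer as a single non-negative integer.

Answer: 1

Derivation:
Step 1: insert y at [0, 20, 26, 38] -> counters=[1,0,0,0,0,0,0,0,0,0,0,0,0,0,0,0,0,0,0,0,1,0,0,0,0,0,1,0,0,0,0,0,0,0,0,0,0,0,1,0,0]
Step 2: insert ld at [3, 24, 27, 38] -> counters=[1,0,0,1,0,0,0,0,0,0,0,0,0,0,0,0,0,0,0,0,1,0,0,0,1,0,1,1,0,0,0,0,0,0,0,0,0,0,2,0,0]
Step 3: insert k at [6, 13, 17, 30] -> counters=[1,0,0,1,0,0,1,0,0,0,0,0,0,1,0,0,0,1,0,0,1,0,0,0,1,0,1,1,0,0,1,0,0,0,0,0,0,0,2,0,0]
Step 4: insert tj at [18, 24, 31, 34] -> counters=[1,0,0,1,0,0,1,0,0,0,0,0,0,1,0,0,0,1,1,0,1,0,0,0,2,0,1,1,0,0,1,1,0,0,1,0,0,0,2,0,0]
Step 5: insert fy at [24, 26, 34, 36] -> counters=[1,0,0,1,0,0,1,0,0,0,0,0,0,1,0,0,0,1,1,0,1,0,0,0,3,0,2,1,0,0,1,1,0,0,2,0,1,0,2,0,0]
Step 6: insert dy at [9, 30, 33, 34] -> counters=[1,0,0,1,0,0,1,0,0,1,0,0,0,1,0,0,0,1,1,0,1,0,0,0,3,0,2,1,0,0,2,1,0,1,3,0,1,0,2,0,0]
Step 7: insert k at [6, 13, 17, 30] -> counters=[1,0,0,1,0,0,2,0,0,1,0,0,0,2,0,0,0,2,1,0,1,0,0,0,3,0,2,1,0,0,3,1,0,1,3,0,1,0,2,0,0]
Final counters=[1,0,0,1,0,0,2,0,0,1,0,0,0,2,0,0,0,2,1,0,1,0,0,0,3,0,2,1,0,0,3,1,0,1,3,0,1,0,2,0,0] -> counters[20]=1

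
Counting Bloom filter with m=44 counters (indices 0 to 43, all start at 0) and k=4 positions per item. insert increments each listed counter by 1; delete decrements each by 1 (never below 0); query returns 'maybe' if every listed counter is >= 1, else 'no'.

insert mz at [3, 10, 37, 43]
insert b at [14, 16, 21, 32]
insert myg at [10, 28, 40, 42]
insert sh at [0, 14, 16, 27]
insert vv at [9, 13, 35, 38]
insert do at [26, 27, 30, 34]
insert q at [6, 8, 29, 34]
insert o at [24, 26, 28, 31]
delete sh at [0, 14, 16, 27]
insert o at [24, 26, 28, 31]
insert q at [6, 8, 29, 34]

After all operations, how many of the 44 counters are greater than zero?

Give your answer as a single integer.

Step 1: insert mz at [3, 10, 37, 43] -> counters=[0,0,0,1,0,0,0,0,0,0,1,0,0,0,0,0,0,0,0,0,0,0,0,0,0,0,0,0,0,0,0,0,0,0,0,0,0,1,0,0,0,0,0,1]
Step 2: insert b at [14, 16, 21, 32] -> counters=[0,0,0,1,0,0,0,0,0,0,1,0,0,0,1,0,1,0,0,0,0,1,0,0,0,0,0,0,0,0,0,0,1,0,0,0,0,1,0,0,0,0,0,1]
Step 3: insert myg at [10, 28, 40, 42] -> counters=[0,0,0,1,0,0,0,0,0,0,2,0,0,0,1,0,1,0,0,0,0,1,0,0,0,0,0,0,1,0,0,0,1,0,0,0,0,1,0,0,1,0,1,1]
Step 4: insert sh at [0, 14, 16, 27] -> counters=[1,0,0,1,0,0,0,0,0,0,2,0,0,0,2,0,2,0,0,0,0,1,0,0,0,0,0,1,1,0,0,0,1,0,0,0,0,1,0,0,1,0,1,1]
Step 5: insert vv at [9, 13, 35, 38] -> counters=[1,0,0,1,0,0,0,0,0,1,2,0,0,1,2,0,2,0,0,0,0,1,0,0,0,0,0,1,1,0,0,0,1,0,0,1,0,1,1,0,1,0,1,1]
Step 6: insert do at [26, 27, 30, 34] -> counters=[1,0,0,1,0,0,0,0,0,1,2,0,0,1,2,0,2,0,0,0,0,1,0,0,0,0,1,2,1,0,1,0,1,0,1,1,0,1,1,0,1,0,1,1]
Step 7: insert q at [6, 8, 29, 34] -> counters=[1,0,0,1,0,0,1,0,1,1,2,0,0,1,2,0,2,0,0,0,0,1,0,0,0,0,1,2,1,1,1,0,1,0,2,1,0,1,1,0,1,0,1,1]
Step 8: insert o at [24, 26, 28, 31] -> counters=[1,0,0,1,0,0,1,0,1,1,2,0,0,1,2,0,2,0,0,0,0,1,0,0,1,0,2,2,2,1,1,1,1,0,2,1,0,1,1,0,1,0,1,1]
Step 9: delete sh at [0, 14, 16, 27] -> counters=[0,0,0,1,0,0,1,0,1,1,2,0,0,1,1,0,1,0,0,0,0,1,0,0,1,0,2,1,2,1,1,1,1,0,2,1,0,1,1,0,1,0,1,1]
Step 10: insert o at [24, 26, 28, 31] -> counters=[0,0,0,1,0,0,1,0,1,1,2,0,0,1,1,0,1,0,0,0,0,1,0,0,2,0,3,1,3,1,1,2,1,0,2,1,0,1,1,0,1,0,1,1]
Step 11: insert q at [6, 8, 29, 34] -> counters=[0,0,0,1,0,0,2,0,2,1,2,0,0,1,1,0,1,0,0,0,0,1,0,0,2,0,3,1,3,2,1,2,1,0,3,1,0,1,1,0,1,0,1,1]
Final counters=[0,0,0,1,0,0,2,0,2,1,2,0,0,1,1,0,1,0,0,0,0,1,0,0,2,0,3,1,3,2,1,2,1,0,3,1,0,1,1,0,1,0,1,1] -> 24 nonzero

Answer: 24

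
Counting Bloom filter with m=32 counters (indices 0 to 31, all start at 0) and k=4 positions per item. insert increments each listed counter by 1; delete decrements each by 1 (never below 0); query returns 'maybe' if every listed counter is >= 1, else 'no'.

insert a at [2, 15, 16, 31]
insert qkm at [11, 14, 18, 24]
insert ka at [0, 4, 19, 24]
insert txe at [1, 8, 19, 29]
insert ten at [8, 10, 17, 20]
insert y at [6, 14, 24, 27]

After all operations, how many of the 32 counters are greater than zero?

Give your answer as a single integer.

Answer: 19

Derivation:
Step 1: insert a at [2, 15, 16, 31] -> counters=[0,0,1,0,0,0,0,0,0,0,0,0,0,0,0,1,1,0,0,0,0,0,0,0,0,0,0,0,0,0,0,1]
Step 2: insert qkm at [11, 14, 18, 24] -> counters=[0,0,1,0,0,0,0,0,0,0,0,1,0,0,1,1,1,0,1,0,0,0,0,0,1,0,0,0,0,0,0,1]
Step 3: insert ka at [0, 4, 19, 24] -> counters=[1,0,1,0,1,0,0,0,0,0,0,1,0,0,1,1,1,0,1,1,0,0,0,0,2,0,0,0,0,0,0,1]
Step 4: insert txe at [1, 8, 19, 29] -> counters=[1,1,1,0,1,0,0,0,1,0,0,1,0,0,1,1,1,0,1,2,0,0,0,0,2,0,0,0,0,1,0,1]
Step 5: insert ten at [8, 10, 17, 20] -> counters=[1,1,1,0,1,0,0,0,2,0,1,1,0,0,1,1,1,1,1,2,1,0,0,0,2,0,0,0,0,1,0,1]
Step 6: insert y at [6, 14, 24, 27] -> counters=[1,1,1,0,1,0,1,0,2,0,1,1,0,0,2,1,1,1,1,2,1,0,0,0,3,0,0,1,0,1,0,1]
Final counters=[1,1,1,0,1,0,1,0,2,0,1,1,0,0,2,1,1,1,1,2,1,0,0,0,3,0,0,1,0,1,0,1] -> 19 nonzero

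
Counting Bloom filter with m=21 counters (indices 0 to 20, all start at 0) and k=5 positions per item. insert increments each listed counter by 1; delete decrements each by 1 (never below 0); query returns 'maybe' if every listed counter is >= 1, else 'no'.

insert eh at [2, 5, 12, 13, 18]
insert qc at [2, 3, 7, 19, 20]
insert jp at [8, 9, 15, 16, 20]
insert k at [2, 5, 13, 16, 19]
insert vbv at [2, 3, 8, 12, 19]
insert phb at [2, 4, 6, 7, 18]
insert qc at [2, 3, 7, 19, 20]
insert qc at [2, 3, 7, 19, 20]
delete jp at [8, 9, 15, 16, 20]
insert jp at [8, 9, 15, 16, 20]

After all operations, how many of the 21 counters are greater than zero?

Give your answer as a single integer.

Answer: 15

Derivation:
Step 1: insert eh at [2, 5, 12, 13, 18] -> counters=[0,0,1,0,0,1,0,0,0,0,0,0,1,1,0,0,0,0,1,0,0]
Step 2: insert qc at [2, 3, 7, 19, 20] -> counters=[0,0,2,1,0,1,0,1,0,0,0,0,1,1,0,0,0,0,1,1,1]
Step 3: insert jp at [8, 9, 15, 16, 20] -> counters=[0,0,2,1,0,1,0,1,1,1,0,0,1,1,0,1,1,0,1,1,2]
Step 4: insert k at [2, 5, 13, 16, 19] -> counters=[0,0,3,1,0,2,0,1,1,1,0,0,1,2,0,1,2,0,1,2,2]
Step 5: insert vbv at [2, 3, 8, 12, 19] -> counters=[0,0,4,2,0,2,0,1,2,1,0,0,2,2,0,1,2,0,1,3,2]
Step 6: insert phb at [2, 4, 6, 7, 18] -> counters=[0,0,5,2,1,2,1,2,2,1,0,0,2,2,0,1,2,0,2,3,2]
Step 7: insert qc at [2, 3, 7, 19, 20] -> counters=[0,0,6,3,1,2,1,3,2,1,0,0,2,2,0,1,2,0,2,4,3]
Step 8: insert qc at [2, 3, 7, 19, 20] -> counters=[0,0,7,4,1,2,1,4,2,1,0,0,2,2,0,1,2,0,2,5,4]
Step 9: delete jp at [8, 9, 15, 16, 20] -> counters=[0,0,7,4,1,2,1,4,1,0,0,0,2,2,0,0,1,0,2,5,3]
Step 10: insert jp at [8, 9, 15, 16, 20] -> counters=[0,0,7,4,1,2,1,4,2,1,0,0,2,2,0,1,2,0,2,5,4]
Final counters=[0,0,7,4,1,2,1,4,2,1,0,0,2,2,0,1,2,0,2,5,4] -> 15 nonzero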